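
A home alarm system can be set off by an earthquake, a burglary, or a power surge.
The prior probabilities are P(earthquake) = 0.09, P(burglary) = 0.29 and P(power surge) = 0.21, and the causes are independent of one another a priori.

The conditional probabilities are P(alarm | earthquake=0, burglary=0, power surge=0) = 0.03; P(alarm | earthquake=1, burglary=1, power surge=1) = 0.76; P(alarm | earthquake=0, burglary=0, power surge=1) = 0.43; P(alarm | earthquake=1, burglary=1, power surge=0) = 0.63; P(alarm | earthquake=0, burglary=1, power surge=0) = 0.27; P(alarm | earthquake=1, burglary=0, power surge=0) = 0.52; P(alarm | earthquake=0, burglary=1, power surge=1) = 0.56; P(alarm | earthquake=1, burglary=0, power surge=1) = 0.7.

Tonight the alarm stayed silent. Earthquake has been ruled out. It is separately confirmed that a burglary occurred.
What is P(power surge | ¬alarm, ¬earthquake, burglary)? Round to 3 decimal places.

P(power surge | ¬alarm, ¬earthquake, burglary) ≈ 0.138

Sum P(¬alarm|·) weighted by the priors over both values of power surge:
  P(¬alarm | ¬earthquake, burglary) = 0.73*0.79 + 0.44*0.21
        = 0.576700 + 0.092400 = 0.669100
Configurations with power surge contribute 0.092400, so
  P(power surge | ¬alarm, ¬earthquake, burglary) = 0.092400 / 0.669100 ≈ 0.138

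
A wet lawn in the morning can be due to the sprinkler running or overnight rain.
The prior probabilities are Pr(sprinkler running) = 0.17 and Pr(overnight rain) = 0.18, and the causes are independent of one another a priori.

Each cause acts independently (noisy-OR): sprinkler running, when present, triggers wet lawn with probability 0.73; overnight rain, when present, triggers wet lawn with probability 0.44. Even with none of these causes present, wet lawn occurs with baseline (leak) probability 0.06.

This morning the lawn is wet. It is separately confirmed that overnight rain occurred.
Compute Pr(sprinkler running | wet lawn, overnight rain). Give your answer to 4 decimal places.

Under noisy-OR, P(wet lawn | causes) = 1 − (1−0.06)·∏(1−qᵢ) over the active causes.
Weight on sprinkler running=true, given the evidence: 0.857872×0.17 = 0.145838
Normalizer over all consistent configurations: 0.4736×0.83 + 0.857872×0.17 = 0.538926
Posterior = 0.145838 / 0.538926 ≈ 0.2706

Pr(sprinkler running | wet lawn, overnight rain) ≈ 0.2706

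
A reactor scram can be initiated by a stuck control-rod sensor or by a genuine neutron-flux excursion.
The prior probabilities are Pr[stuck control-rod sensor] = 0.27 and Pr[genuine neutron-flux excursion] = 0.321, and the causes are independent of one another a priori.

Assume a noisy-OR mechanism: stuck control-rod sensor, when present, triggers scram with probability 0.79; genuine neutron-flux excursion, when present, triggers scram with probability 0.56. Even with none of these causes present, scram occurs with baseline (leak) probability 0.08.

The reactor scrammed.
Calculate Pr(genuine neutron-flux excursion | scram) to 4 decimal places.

Pr(genuine neutron-flux excursion | scram) ≈ 0.5384

Under noisy-OR, P(scram | causes) = 1 − (1−0.08)·∏(1−qᵢ) over the active causes.
P(scram) = 0.08·0.73·0.679 + 0.5952·0.73·0.321 + 0.8068·0.27·0.679 + 0.914992·0.27·0.321 = 0.039654 + 0.139473 + 0.147911 + 0.079302 = 0.406340
Of this, 0.218775 comes from 0.139473 + 0.079302 (the genuine neutron-flux excursion=true cases).
P(genuine neutron-flux excursion | scram) = 0.218775 / 0.406340 ≈ 0.5384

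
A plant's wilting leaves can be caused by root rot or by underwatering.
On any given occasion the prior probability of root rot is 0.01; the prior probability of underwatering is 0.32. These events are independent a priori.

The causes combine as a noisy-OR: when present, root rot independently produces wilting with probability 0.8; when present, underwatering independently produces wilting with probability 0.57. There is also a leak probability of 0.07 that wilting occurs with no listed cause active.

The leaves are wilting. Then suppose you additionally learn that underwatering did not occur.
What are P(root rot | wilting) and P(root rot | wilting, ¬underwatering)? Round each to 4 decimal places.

Under noisy-OR, P(wilting | causes) = 1 − (1−0.07)·∏(1−qᵢ) over the active causes.
P(wilting) = 0.07*0.99*0.68 + 0.6001*0.99*0.32 + 0.814*0.01*0.68 + 0.92002*0.01*0.32 = 0.047124 + 0.190112 + 0.005535 + 0.002944 = 0.245715
Of this, 0.008479 comes from 0.005535 + 0.002944 (the root rot=true cases).
Hence the posterior is 0.008479/0.245715 ≈ 0.0345.

Now also conditioning on underwatering≠true:
P(wilting | ¬underwatering) = 0.07·0.99 + 0.814·0.01 = 0.069300 + 0.008140 = 0.077440
The root rot-present share is 0.814·0.01 = 0.008140.
P(root rot | wilting, ¬underwatering) = 0.008140 / 0.077440 ≈ 0.1051
Ruling out underwatering raises the posterior on root rot — the flip side of explaining away.

P(root rot | wilting) ≈ 0.0345; P(root rot | wilting, ¬underwatering) ≈ 0.1051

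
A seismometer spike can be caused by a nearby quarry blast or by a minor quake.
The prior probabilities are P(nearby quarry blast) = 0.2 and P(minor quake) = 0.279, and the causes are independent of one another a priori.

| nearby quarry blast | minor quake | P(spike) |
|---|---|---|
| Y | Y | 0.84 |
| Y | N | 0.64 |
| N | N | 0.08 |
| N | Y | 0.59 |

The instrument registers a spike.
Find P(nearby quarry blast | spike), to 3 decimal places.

P(nearby quarry blast | spike) ≈ 0.439

Enumerate the 4 (nearby quarry blast, minor quake) configurations and weight by the priors:
  P(spike) = 0.08×0.8×0.721 + 0.59×0.8×0.279 + 0.64×0.2×0.721 + 0.84×0.2×0.279
        = 0.046144 + 0.131688 + 0.092288 + 0.046872 = 0.316992
Configurations with nearby quarry blast contribute 0.139160, so
  P(nearby quarry blast | spike) = 0.139160 / 0.316992 ≈ 0.439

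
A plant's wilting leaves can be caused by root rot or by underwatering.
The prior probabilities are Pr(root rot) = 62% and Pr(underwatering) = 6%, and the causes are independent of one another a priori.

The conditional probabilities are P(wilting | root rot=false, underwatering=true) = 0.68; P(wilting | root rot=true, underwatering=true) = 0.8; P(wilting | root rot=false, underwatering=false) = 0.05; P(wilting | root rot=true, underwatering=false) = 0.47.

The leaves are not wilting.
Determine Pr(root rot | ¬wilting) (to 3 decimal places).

Pr(root rot | ¬wilting) ≈ 0.477

Weight on root rot=true, given the evidence: 0.308884 + 0.007440 = 0.316324
Normalizer over all consistent configurations: 0.95×0.38×0.94 + 0.32×0.38×0.06 + 0.53×0.62×0.94 + 0.2×0.62×0.06 = 0.662960
P(root rot | ¬wilting) = 0.316324/0.662960 ≈ 0.477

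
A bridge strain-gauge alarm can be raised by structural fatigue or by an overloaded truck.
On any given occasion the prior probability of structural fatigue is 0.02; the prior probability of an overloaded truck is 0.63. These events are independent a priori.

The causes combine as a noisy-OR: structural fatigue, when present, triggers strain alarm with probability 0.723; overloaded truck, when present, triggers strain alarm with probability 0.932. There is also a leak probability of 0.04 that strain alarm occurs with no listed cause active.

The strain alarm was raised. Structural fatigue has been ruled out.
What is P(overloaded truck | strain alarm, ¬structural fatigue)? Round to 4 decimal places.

P(overloaded truck | strain alarm, ¬structural fatigue) ≈ 0.9755

Under noisy-OR, P(strain alarm | causes) = 1 − (1−0.04)·∏(1−qᵢ) over the active causes.
By total probability over both values of overloaded truck:
  P(strain alarm | ¬structural fatigue) = 0.04·0.37 + 0.93472·0.63
        = 0.014800 + 0.588874 = 0.603674
Configurations with overloaded truck contribute 0.588874, so
  P(overloaded truck | strain alarm, ¬structural fatigue) = 0.588874 / 0.603674 ≈ 0.9755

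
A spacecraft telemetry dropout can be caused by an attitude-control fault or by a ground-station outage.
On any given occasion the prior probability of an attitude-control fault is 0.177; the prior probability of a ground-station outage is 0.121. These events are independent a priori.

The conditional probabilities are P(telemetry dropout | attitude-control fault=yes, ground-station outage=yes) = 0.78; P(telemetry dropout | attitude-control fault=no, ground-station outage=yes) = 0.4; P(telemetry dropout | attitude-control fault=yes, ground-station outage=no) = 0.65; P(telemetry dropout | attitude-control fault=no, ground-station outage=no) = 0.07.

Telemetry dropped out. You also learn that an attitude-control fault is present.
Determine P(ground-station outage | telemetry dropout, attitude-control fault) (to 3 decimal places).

P(ground-station outage | telemetry dropout, attitude-control fault) ≈ 0.142

P(telemetry dropout | attitude-control fault) = 0.65*0.879 + 0.78*0.121 = 0.571350 + 0.094380 = 0.665730
Of this, 0.094380 comes from 0.78*0.121 (the ground-station outage=true cases).
So P(ground-station outage | telemetry dropout, attitude-control fault) = 0.094380/0.665730 ≈ 0.142.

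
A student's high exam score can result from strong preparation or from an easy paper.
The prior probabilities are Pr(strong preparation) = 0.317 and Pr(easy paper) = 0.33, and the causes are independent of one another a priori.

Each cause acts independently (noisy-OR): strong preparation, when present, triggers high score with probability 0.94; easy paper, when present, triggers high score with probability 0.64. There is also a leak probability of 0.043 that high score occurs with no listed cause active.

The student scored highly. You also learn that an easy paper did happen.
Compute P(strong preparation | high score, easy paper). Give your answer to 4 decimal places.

P(strong preparation | high score, easy paper) ≈ 0.4095

Under noisy-OR, P(high score | causes) = 1 − (1−0.043)·∏(1−qᵢ) over the active causes.
P(high score | easy paper) = 0.65548·0.683 + 0.979329·0.317 = 0.447693 + 0.310447 = 0.758140
The strong preparation-present share is 0.979329·0.317 = 0.310447.
So P(strong preparation | high score, easy paper) = 0.310447/0.758140 ≈ 0.4095.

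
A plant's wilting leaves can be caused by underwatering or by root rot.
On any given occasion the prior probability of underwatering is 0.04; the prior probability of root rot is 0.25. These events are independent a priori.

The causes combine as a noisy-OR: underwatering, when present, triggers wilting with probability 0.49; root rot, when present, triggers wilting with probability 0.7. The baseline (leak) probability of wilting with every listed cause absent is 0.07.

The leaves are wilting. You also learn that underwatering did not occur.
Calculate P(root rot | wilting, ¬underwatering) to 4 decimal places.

P(root rot | wilting, ¬underwatering) ≈ 0.7744

Under noisy-OR, P(wilting | causes) = 1 − (1−0.07)·∏(1−qᵢ) over the active causes.
For the numerator, keep only root rot=true terms: 0.721*0.25 = 0.180250
The normalizing constant is 0.07*0.75 + 0.721*0.25 = 0.232750
Posterior = 0.180250 / 0.232750 ≈ 0.7744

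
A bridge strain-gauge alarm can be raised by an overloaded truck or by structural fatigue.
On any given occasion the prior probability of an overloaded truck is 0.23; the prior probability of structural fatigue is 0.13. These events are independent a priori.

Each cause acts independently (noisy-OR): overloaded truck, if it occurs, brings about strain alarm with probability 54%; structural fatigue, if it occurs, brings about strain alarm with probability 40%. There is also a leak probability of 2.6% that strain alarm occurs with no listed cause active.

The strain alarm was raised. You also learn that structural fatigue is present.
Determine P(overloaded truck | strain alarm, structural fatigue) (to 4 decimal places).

Under noisy-OR, P(strain alarm | causes) = 1 − (1−0.026)·∏(1−qᵢ) over the active causes.
Enumerate both values of overloaded truck and weight by the priors:
  P(strain alarm | structural fatigue) = 0.4156·0.77 + 0.731176·0.23
        = 0.320012 + 0.168170 = 0.488182
Keeping only the overloaded truck-present terms gives 0.168170, so
  P(overloaded truck | strain alarm, structural fatigue) = 0.168170 / 0.488182 ≈ 0.3445

P(overloaded truck | strain alarm, structural fatigue) ≈ 0.3445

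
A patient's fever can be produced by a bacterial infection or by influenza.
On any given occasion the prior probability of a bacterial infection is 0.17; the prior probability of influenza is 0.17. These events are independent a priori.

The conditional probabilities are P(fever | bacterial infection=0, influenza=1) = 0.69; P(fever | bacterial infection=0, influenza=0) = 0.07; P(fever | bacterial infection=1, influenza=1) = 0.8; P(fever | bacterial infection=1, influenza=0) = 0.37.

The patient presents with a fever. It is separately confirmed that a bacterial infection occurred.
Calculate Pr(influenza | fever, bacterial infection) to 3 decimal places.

Pr(influenza | fever, bacterial infection) ≈ 0.307

P(fever | bacterial infection) = 0.37·0.83 + 0.8·0.17 = 0.307100 + 0.136000 = 0.443100
Restricting to configurations with influenza present: 0.8·0.17 = 0.136000.
P(influenza | fever, bacterial infection) = 0.136000 / 0.443100 ≈ 0.307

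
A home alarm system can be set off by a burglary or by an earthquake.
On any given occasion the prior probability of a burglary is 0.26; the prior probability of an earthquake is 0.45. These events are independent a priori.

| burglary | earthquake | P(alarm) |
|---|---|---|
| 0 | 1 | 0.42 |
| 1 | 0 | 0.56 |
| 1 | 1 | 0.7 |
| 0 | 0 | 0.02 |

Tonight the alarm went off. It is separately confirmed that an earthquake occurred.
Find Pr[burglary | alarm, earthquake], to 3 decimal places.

Pr[burglary | alarm, earthquake] ≈ 0.369

By total probability over both values of burglary:
  P(alarm | earthquake) = 0.42·0.74 + 0.7·0.26
        = 0.310800 + 0.182000 = 0.492800
Keeping only the burglary-present terms gives 0.182000, so
  P(burglary | alarm, earthquake) = 0.182000 / 0.492800 ≈ 0.369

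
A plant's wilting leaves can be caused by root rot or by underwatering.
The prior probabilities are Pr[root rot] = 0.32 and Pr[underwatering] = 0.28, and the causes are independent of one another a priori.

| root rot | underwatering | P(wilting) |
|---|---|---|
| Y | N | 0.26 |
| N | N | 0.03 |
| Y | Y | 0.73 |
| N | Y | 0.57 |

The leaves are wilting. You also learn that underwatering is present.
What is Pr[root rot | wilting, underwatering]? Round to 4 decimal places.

Pr[root rot | wilting, underwatering] ≈ 0.3760

Enumerate both values of root rot and weight by the priors:
  P(wilting | underwatering) = 0.57*0.68 + 0.73*0.32
        = 0.387600 + 0.233600 = 0.621200
Configurations with root rot contribute 0.233600, so
  P(root rot | wilting, underwatering) = 0.233600 / 0.621200 ≈ 0.3760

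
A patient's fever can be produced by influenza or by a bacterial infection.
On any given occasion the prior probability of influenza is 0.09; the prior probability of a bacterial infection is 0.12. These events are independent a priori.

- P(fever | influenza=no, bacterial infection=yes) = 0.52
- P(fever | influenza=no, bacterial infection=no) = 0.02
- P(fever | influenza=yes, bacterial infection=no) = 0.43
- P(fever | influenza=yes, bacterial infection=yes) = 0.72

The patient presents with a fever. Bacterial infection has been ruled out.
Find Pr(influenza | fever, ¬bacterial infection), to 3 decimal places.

P(fever | ¬bacterial infection) = 0.02*0.91 + 0.43*0.09 = 0.018200 + 0.038700 = 0.056900
Restricting to configurations with influenza present: 0.43*0.09 = 0.038700.
Hence the posterior is 0.038700/0.056900 ≈ 0.680.

Pr(influenza | fever, ¬bacterial infection) ≈ 0.680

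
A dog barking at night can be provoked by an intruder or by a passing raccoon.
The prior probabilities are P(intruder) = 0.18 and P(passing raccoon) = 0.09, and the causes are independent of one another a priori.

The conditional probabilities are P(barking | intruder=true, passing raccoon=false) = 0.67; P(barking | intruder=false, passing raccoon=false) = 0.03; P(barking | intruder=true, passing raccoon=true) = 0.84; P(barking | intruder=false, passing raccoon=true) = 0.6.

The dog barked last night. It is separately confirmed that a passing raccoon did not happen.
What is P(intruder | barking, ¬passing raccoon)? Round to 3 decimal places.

Enumerate both values of intruder and weight by the priors:
  P(barking | ¬passing raccoon) = 0.03*0.82 + 0.67*0.18
        = 0.024600 + 0.120600 = 0.145200
Keeping only the intruder-present terms gives 0.120600, so
  P(intruder | barking, ¬passing raccoon) = 0.120600 / 0.145200 ≈ 0.831

P(intruder | barking, ¬passing raccoon) ≈ 0.831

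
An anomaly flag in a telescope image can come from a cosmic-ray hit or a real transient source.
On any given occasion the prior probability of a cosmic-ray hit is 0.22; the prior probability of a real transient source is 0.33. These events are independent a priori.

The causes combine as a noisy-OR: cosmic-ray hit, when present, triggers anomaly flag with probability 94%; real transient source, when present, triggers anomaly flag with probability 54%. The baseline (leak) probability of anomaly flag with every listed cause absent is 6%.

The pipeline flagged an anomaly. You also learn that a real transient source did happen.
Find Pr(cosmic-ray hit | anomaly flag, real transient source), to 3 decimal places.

Under noisy-OR, P(anomaly flag | causes) = 1 − (1−0.06)·∏(1−qᵢ) over the active causes.
Sum P(anomaly flag|·) weighted by the priors over both values of cosmic-ray hit:
  P(anomaly flag | real transient source) = 0.5676×0.78 + 0.974056×0.22
        = 0.442728 + 0.214292 = 0.657020
Configurations with cosmic-ray hit contribute 0.214292, so
  P(cosmic-ray hit | anomaly flag, real transient source) = 0.214292 / 0.657020 ≈ 0.326

Pr(cosmic-ray hit | anomaly flag, real transient source) ≈ 0.326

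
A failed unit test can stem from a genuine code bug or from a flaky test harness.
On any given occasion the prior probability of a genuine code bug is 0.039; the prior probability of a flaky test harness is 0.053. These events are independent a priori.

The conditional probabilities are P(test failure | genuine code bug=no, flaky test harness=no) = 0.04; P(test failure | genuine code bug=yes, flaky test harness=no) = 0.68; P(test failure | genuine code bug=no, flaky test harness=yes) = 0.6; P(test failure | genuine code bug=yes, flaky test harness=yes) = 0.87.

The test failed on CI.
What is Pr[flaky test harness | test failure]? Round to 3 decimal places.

Pr[flaky test harness | test failure] ≈ 0.345

Enumerate the 4 (genuine code bug, flaky test harness) configurations and weight by the priors:
  P(test failure) = 0.04×0.961×0.947 + 0.6×0.961×0.053 + 0.68×0.039×0.947 + 0.87×0.039×0.053
        = 0.036403 + 0.030560 + 0.025114 + 0.001798 = 0.093875
Keeping only the flaky test harness-present terms gives 0.032358, so
  P(flaky test harness | test failure) = 0.032358 / 0.093875 ≈ 0.345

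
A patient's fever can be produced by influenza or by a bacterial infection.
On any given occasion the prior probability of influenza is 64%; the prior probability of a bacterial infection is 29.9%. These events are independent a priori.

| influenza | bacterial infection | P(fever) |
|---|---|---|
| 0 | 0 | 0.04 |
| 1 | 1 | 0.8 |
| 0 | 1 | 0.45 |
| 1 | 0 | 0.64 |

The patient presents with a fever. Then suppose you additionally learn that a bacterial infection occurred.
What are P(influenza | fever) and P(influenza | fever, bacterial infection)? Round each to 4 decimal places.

P(influenza | fever) ≈ 0.8826; P(influenza | fever, bacterial infection) ≈ 0.7596

P(fever) = 0.04·0.36·0.701 + 0.45·0.36·0.299 + 0.64·0.64·0.701 + 0.8·0.64·0.299 = 0.010094 + 0.048438 + 0.287130 + 0.153088 = 0.498750
Of this, 0.440218 comes from 0.287130 + 0.153088 (the influenza=true cases).
P(influenza | fever) = 0.440218 / 0.498750 ≈ 0.8826

Now also conditioning on bacterial infection=true:
Numerator (weight on configurations with influenza): 0.8·0.64 = 0.512000
The normalizing constant is 0.45·0.36 + 0.8·0.64 = 0.674000
P(influenza | fever, bacterial infection) = 0.512000/0.674000 ≈ 0.7596
— bacterial infection explains away the evidence for influenza.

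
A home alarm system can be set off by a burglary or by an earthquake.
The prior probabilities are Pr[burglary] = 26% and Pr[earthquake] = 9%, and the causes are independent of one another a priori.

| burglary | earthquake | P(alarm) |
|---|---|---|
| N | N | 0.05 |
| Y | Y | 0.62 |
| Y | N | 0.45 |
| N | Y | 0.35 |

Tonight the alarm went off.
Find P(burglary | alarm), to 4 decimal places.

For the numerator, keep only burglary=true terms: 0.106470 + 0.014508 = 0.120978
Denominator P(alarm): 0.05·0.74·0.91 + 0.35·0.74·0.09 + 0.45·0.26·0.91 + 0.62·0.26·0.09 = 0.177958
P(burglary | alarm) = 0.120978/0.177958 ≈ 0.6798

P(burglary | alarm) ≈ 0.6798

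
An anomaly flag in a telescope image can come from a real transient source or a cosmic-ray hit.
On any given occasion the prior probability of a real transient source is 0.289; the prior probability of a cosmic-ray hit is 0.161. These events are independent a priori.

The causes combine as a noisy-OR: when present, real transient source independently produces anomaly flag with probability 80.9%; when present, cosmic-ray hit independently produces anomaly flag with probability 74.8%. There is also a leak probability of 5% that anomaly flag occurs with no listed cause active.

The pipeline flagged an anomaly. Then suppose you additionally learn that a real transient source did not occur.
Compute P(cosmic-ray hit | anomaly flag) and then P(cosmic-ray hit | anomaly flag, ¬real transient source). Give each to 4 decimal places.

Under noisy-OR, P(anomaly flag | causes) = 1 − (1−0.05)·∏(1−qᵢ) over the active causes.
Weight on cosmic-ray hit=true, given the evidence: 0.087067 + 0.044401 = 0.131468
Denominator P(anomaly flag): 0.05*0.711*0.839 + 0.7606*0.711*0.161 + 0.81855*0.289*0.839 + 0.954275*0.289*0.161 = 0.359769
Posterior = 0.131468 / 0.359769 ≈ 0.3654

Now also conditioning on real transient source≠true:
Enumerate both values of cosmic-ray hit and weight by the priors:
  P(anomaly flag | ¬real transient source) = 0.05·0.839 + 0.7606·0.161
        = 0.041950 + 0.122457 = 0.164407
Configurations with cosmic-ray hit contribute 0.122457, so
  P(cosmic-ray hit | anomaly flag, ¬real transient source) = 0.122457 / 0.164407 ≈ 0.7448
Ruling out real transient source raises the posterior on cosmic-ray hit — the flip side of explaining away.

P(cosmic-ray hit | anomaly flag) ≈ 0.3654; P(cosmic-ray hit | anomaly flag, ¬real transient source) ≈ 0.7448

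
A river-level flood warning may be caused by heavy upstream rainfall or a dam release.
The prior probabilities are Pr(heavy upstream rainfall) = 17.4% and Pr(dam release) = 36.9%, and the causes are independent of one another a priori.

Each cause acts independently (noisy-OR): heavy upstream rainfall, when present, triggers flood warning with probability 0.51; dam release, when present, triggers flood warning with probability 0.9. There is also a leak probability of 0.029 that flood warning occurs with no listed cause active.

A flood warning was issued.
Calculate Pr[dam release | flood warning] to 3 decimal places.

Pr[dam release | flood warning] ≈ 0.822

Under noisy-OR, P(flood warning | causes) = 1 − (1−0.029)·∏(1−qᵢ) over the active causes.
Enumerate the 4 (heavy upstream rainfall, dam release) configurations and weight by the priors:
  P(flood warning) = 0.029·0.826·0.631 + 0.9029·0.826·0.369 + 0.52421·0.174·0.631 + 0.952421·0.174·0.369
        = 0.015115 + 0.275199 + 0.057555 + 0.061151 = 0.409020
Keeping only the dam release-present terms gives 0.336350, so
  P(dam release | flood warning) = 0.336350 / 0.409020 ≈ 0.822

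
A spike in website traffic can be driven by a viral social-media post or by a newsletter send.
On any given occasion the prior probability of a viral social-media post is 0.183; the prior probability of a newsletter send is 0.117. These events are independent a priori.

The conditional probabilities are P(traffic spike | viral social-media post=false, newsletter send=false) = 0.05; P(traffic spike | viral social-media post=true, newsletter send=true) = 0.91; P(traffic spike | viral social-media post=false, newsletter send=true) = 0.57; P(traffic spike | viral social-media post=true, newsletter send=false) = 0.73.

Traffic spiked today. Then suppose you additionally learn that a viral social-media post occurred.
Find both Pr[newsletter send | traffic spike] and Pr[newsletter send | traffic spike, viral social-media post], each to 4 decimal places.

Pr[newsletter send | traffic spike] ≈ 0.3244; Pr[newsletter send | traffic spike, viral social-media post] ≈ 0.1418

P(traffic spike) = 0.05×0.817×0.883 + 0.57×0.817×0.117 + 0.73×0.183×0.883 + 0.91×0.183×0.117 = 0.036071 + 0.054486 + 0.117960 + 0.019484 = 0.228001
Of this, 0.073970 comes from 0.054486 + 0.019484 (the newsletter send=true cases).
P(newsletter send | traffic spike) = 0.073970 / 0.228001 ≈ 0.3244

With the extra evidence:
By total probability over both values of newsletter send:
  P(traffic spike | viral social-media post) = 0.73*0.883 + 0.91*0.117
        = 0.644590 + 0.106470 = 0.751060
The terms with newsletter send present sum to 0.106470, so
  P(newsletter send | traffic spike, viral social-media post) = 0.106470 / 0.751060 ≈ 0.1418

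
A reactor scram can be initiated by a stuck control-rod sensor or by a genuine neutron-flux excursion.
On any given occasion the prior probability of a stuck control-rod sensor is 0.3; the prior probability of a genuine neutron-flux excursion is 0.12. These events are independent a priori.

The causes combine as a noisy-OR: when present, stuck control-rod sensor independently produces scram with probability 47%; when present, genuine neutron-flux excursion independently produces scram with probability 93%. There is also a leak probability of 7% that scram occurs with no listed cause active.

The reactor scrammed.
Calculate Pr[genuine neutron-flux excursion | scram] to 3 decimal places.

Under noisy-OR, P(scram | causes) = 1 − (1−0.07)·∏(1−qᵢ) over the active causes.
By total probability over the 4 (stuck control-rod sensor, genuine neutron-flux excursion) configurations:
  P(scram) = 0.07×0.7×0.88 + 0.9349×0.7×0.12 + 0.5071×0.3×0.88 + 0.965497×0.3×0.12
        = 0.043120 + 0.078532 + 0.133874 + 0.034758 = 0.290284
The terms with genuine neutron-flux excursion present sum to 0.113290, so
  P(genuine neutron-flux excursion | scram) = 0.113290 / 0.290284 ≈ 0.390

Pr[genuine neutron-flux excursion | scram] ≈ 0.390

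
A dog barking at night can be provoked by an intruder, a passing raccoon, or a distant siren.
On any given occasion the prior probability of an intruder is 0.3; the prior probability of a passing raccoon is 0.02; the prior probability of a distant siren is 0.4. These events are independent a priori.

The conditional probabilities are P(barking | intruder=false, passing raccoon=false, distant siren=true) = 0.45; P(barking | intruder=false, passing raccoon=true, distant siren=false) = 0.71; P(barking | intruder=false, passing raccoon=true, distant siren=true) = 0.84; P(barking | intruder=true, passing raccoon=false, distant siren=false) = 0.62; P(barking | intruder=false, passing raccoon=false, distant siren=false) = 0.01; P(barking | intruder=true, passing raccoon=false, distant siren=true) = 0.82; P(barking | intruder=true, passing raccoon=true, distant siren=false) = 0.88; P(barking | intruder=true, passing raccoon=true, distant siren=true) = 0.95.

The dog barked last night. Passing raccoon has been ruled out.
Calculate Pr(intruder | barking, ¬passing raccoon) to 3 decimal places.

Pr(intruder | barking, ¬passing raccoon) ≈ 0.617

Weight on intruder=true, given the evidence: 0.111600 + 0.098400 = 0.210000
The normalizing constant is 0.01·0.7·0.6 + 0.45·0.7·0.4 + 0.62·0.3·0.6 + 0.82·0.3·0.4 = 0.340200
P(intruder | barking, ¬passing raccoon) = 0.210000/0.340200 ≈ 0.617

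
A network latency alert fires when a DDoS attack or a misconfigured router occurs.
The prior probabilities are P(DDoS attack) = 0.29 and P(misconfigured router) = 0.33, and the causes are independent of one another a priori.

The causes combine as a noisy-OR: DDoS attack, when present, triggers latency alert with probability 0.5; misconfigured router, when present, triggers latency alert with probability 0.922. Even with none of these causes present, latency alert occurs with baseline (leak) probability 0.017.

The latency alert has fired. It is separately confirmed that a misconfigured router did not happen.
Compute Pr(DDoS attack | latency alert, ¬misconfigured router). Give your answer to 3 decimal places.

Under noisy-OR, P(latency alert | causes) = 1 − (1−0.017)·∏(1−qᵢ) over the active causes.
P(latency alert | ¬misconfigured router) = 0.017×0.71 + 0.5085×0.29 = 0.012070 + 0.147465 = 0.159535
The DDoS attack-present share is 0.5085×0.29 = 0.147465.
So P(DDoS attack | latency alert, ¬misconfigured router) = 0.147465/0.159535 ≈ 0.924.

Pr(DDoS attack | latency alert, ¬misconfigured router) ≈ 0.924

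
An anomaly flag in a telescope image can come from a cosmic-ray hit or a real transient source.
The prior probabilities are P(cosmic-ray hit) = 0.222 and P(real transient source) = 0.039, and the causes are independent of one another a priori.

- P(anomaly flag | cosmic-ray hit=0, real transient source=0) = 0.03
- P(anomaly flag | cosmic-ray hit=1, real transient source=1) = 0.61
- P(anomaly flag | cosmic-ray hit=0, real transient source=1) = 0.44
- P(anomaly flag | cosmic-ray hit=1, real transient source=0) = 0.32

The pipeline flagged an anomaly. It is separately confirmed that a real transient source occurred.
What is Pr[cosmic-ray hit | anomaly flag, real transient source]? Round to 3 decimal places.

Pr[cosmic-ray hit | anomaly flag, real transient source] ≈ 0.283

For the numerator, keep only cosmic-ray hit=true terms: 0.61·0.222 = 0.135420
The normalizing constant is 0.44·0.778 + 0.61·0.222 = 0.477740
P(cosmic-ray hit | anomaly flag, real transient source) = 0.135420/0.477740 ≈ 0.283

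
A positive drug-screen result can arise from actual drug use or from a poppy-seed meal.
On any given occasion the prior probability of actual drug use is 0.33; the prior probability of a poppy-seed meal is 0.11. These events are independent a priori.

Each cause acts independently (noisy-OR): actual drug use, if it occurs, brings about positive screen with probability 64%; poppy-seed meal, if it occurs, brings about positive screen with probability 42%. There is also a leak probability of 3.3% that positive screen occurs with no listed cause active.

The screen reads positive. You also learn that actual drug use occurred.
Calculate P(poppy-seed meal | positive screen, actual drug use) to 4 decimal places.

Under noisy-OR, P(positive screen | causes) = 1 − (1−0.033)·∏(1−qᵢ) over the active causes.
For the numerator, keep only poppy-seed meal=true terms: 0.79809·0.11 = 0.087790
Denominator P(positive screen | actual drug use): 0.65188·0.89 + 0.79809·0.11 = 0.667963
Posterior = 0.087790 / 0.667963 ≈ 0.1314

P(poppy-seed meal | positive screen, actual drug use) ≈ 0.1314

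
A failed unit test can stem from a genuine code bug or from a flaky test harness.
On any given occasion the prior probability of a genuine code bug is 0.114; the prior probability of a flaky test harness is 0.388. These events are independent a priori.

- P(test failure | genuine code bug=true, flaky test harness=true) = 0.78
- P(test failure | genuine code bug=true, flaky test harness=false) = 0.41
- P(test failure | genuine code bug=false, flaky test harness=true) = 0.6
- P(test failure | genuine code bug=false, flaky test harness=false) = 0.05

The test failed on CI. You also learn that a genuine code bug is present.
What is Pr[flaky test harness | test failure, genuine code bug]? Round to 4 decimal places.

Pr[flaky test harness | test failure, genuine code bug] ≈ 0.5467

Numerator (weight on configurations with flaky test harness): 0.78×0.388 = 0.302640
Normalizer over all consistent configurations: 0.41×0.612 + 0.78×0.388 = 0.553560
P(flaky test harness | test failure, genuine code bug) = 0.302640/0.553560 ≈ 0.5467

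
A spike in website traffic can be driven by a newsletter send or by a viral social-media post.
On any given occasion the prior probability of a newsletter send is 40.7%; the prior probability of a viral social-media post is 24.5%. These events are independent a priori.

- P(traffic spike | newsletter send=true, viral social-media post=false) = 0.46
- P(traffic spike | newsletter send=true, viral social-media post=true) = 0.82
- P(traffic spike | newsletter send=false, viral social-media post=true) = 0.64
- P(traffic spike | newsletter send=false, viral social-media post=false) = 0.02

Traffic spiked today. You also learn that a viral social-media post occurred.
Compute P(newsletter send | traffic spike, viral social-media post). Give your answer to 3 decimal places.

Weight on newsletter send=true, given the evidence: 0.82*0.407 = 0.333740
Normalizer over all consistent configurations: 0.64*0.593 + 0.82*0.407 = 0.713260
Posterior = 0.333740 / 0.713260 ≈ 0.468

P(newsletter send | traffic spike, viral social-media post) ≈ 0.468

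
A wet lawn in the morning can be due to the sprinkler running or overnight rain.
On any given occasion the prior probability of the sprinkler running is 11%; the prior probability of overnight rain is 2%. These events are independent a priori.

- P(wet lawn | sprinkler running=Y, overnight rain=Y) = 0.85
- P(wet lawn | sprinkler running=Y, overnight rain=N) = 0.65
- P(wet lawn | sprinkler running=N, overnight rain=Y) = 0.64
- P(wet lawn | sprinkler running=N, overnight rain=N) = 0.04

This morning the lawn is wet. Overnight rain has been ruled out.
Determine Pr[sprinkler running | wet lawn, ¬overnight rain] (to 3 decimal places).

Enumerate both values of sprinkler running and weight by the priors:
  P(wet lawn | ¬overnight rain) = 0.04×0.89 + 0.65×0.11
        = 0.035600 + 0.071500 = 0.107100
The terms with sprinkler running present sum to 0.071500, so
  P(sprinkler running | wet lawn, ¬overnight rain) = 0.071500 / 0.107100 ≈ 0.668

Pr[sprinkler running | wet lawn, ¬overnight rain] ≈ 0.668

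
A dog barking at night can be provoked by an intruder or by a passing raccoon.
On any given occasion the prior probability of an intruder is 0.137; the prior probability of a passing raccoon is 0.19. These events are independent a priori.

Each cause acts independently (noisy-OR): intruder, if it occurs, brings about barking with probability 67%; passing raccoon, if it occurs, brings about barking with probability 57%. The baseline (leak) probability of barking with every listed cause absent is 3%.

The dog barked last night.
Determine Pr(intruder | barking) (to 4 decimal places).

Under noisy-OR, P(barking | causes) = 1 − (1−0.03)·∏(1−qᵢ) over the active causes.
P(barking) = 0.03×0.863×0.81 + 0.5829×0.863×0.19 + 0.6799×0.137×0.81 + 0.862357×0.137×0.19 = 0.020971 + 0.095578 + 0.075449 + 0.022447 = 0.214445
Restricting to configurations with intruder present: 0.075449 + 0.022447 = 0.097896.
Hence the posterior is 0.097896/0.214445 ≈ 0.4565.

Pr(intruder | barking) ≈ 0.4565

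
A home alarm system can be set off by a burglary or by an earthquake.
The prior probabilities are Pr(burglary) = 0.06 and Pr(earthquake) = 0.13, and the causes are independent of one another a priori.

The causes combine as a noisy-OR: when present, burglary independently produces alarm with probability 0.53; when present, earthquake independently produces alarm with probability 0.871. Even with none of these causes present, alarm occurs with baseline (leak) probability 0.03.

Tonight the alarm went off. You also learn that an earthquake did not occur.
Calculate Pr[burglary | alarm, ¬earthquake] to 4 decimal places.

Under noisy-OR, P(alarm | causes) = 1 − (1−0.03)·∏(1−qᵢ) over the active causes.
Numerator (weight on configurations with burglary): 0.5441·0.06 = 0.032646
The normalizing constant is 0.03·0.94 + 0.5441·0.06 = 0.060846
Posterior = 0.032646 / 0.060846 ≈ 0.5365

Pr[burglary | alarm, ¬earthquake] ≈ 0.5365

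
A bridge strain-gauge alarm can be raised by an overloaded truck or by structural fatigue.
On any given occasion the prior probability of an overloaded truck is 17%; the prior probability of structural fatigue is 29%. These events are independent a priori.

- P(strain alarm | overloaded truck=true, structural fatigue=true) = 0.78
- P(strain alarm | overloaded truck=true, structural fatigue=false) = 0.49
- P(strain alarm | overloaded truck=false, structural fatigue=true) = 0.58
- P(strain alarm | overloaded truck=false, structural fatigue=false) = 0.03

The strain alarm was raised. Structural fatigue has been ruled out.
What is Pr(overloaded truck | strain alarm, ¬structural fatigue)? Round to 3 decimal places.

Enumerate both values of overloaded truck and weight by the priors:
  P(strain alarm | ¬structural fatigue) = 0.03·0.83 + 0.49·0.17
        = 0.024900 + 0.083300 = 0.108200
The terms with overloaded truck present sum to 0.083300, so
  P(overloaded truck | strain alarm, ¬structural fatigue) = 0.083300 / 0.108200 ≈ 0.770

Pr(overloaded truck | strain alarm, ¬structural fatigue) ≈ 0.770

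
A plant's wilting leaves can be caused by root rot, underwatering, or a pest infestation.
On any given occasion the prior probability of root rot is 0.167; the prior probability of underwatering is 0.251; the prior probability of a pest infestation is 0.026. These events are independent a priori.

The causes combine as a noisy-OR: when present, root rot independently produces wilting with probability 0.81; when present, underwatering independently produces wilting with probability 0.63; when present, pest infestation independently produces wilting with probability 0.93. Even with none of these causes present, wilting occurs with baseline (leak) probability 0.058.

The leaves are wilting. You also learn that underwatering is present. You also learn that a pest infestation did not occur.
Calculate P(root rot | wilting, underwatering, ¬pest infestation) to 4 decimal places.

P(root rot | wilting, underwatering, ¬pest infestation) ≈ 0.2232

Under noisy-OR, P(wilting | causes) = 1 − (1−0.058)·∏(1−qᵢ) over the active causes.
By total probability over both values of root rot:
  P(wilting | underwatering, ¬pest infestation) = 0.65146*0.833 + 0.933777*0.167
        = 0.542666 + 0.155941 = 0.698607
The terms with root rot present sum to 0.155941, so
  P(root rot | wilting, underwatering, ¬pest infestation) = 0.155941 / 0.698607 ≈ 0.2232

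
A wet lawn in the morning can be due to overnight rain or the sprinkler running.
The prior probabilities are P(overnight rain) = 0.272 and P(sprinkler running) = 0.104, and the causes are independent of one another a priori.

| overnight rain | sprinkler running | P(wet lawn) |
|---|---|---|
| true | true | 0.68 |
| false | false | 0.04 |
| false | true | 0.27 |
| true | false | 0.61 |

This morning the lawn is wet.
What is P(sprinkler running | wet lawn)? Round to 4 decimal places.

P(sprinkler running | wet lawn) ≈ 0.1850

P(wet lawn) = 0.04×0.728×0.896 + 0.27×0.728×0.104 + 0.61×0.272×0.896 + 0.68×0.272×0.104 = 0.026092 + 0.020442 + 0.148664 + 0.019236 = 0.214434
Of this, 0.039678 comes from 0.020442 + 0.019236 (the sprinkler running=true cases).
P(sprinkler running | wet lawn) = 0.039678 / 0.214434 ≈ 0.1850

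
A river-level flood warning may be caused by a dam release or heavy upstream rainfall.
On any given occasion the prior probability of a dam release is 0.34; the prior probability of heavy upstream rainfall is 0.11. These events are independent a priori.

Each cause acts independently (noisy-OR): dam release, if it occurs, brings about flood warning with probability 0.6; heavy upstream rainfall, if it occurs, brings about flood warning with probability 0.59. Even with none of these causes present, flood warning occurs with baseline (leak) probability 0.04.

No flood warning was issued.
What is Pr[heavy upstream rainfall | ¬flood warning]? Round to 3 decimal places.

Pr[heavy upstream rainfall | ¬flood warning] ≈ 0.048

Under noisy-OR, P(flood warning | causes) = 1 − (1−0.04)·∏(1−qᵢ) over the active causes.
P(¬flood warning) = 0.96*0.66*0.89 + 0.3936*0.66*0.11 + 0.384*0.34*0.89 + 0.15744*0.34*0.11 = 0.563904 + 0.028575 + 0.116198 + 0.005888 = 0.714565
Of this, 0.034463 comes from 0.028575 + 0.005888 (the heavy upstream rainfall=true cases).
P(heavy upstream rainfall | ¬flood warning) = 0.034463 / 0.714565 ≈ 0.048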